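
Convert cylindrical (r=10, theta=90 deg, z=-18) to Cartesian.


x = 10 * cos(90) = 0
y = 10 * sin(90) = 10
z = -18

(0, 10, -18)


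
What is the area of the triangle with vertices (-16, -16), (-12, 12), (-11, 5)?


Area = |x1(y2-y3) + x2(y3-y1) + x3(y1-y2)| / 2
= |-16*(12-5) + -12*(5--16) + -11*(-16-12)| / 2
= 28

28


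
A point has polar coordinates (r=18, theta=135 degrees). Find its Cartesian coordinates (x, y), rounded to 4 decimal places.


x = 18 * cos(135) = -12.7279
y = 18 * sin(135) = 12.7279

(-12.7279, 12.7279)


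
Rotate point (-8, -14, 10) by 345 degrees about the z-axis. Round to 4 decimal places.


x' = -8*cos(345) - -14*sin(345) = -11.3509
y' = -8*sin(345) + -14*cos(345) = -11.4524
z' = 10

(-11.3509, -11.4524, 10)


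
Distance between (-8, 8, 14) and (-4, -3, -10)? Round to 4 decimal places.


d = sqrt((-4--8)^2 + (-3-8)^2 + (-10-14)^2) = 26.7021

26.7021


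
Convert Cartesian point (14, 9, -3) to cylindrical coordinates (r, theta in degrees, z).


r = sqrt(14^2 + 9^2) = 16.6433
theta = atan2(9, 14) = 32.7352 deg
z = -3

r = 16.6433, theta = 32.7352 deg, z = -3


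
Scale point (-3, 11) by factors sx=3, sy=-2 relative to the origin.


Scaling: (x*sx, y*sy) = (-3*3, 11*-2) = (-9, -22)

(-9, -22)


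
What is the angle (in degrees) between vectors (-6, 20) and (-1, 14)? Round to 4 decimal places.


dot = -6*-1 + 20*14 = 286
|u| = 20.8806, |v| = 14.0357
cos(angle) = 0.9759
angle = 12.6136 degrees

12.6136 degrees


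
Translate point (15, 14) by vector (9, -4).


Translation: (x+dx, y+dy) = (15+9, 14+-4) = (24, 10)

(24, 10)


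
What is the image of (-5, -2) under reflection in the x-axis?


Reflection across x-axis: (x, y) -> (x, -y)
(-5, -2) -> (-5, 2)

(-5, 2)


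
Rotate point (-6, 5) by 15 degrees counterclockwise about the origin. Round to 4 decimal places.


x' = -6*cos(15) - 5*sin(15) = -7.0897
y' = -6*sin(15) + 5*cos(15) = 3.2767

(-7.0897, 3.2767)


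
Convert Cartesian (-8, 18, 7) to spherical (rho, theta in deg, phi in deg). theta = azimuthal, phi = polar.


rho = sqrt((-8)^2 + 18^2 + 7^2) = 20.9045
theta = atan2(18, -8) = 113.9625 deg
phi = acos(7/20.9045) = 70.4363 deg

rho = 20.9045, theta = 113.9625 deg, phi = 70.4363 deg


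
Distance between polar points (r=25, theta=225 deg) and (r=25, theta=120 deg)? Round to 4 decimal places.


d = sqrt(r1^2 + r2^2 - 2*r1*r2*cos(t2-t1))
d = sqrt(25^2 + 25^2 - 2*25*25*cos(120-225)) = 39.6677

39.6677


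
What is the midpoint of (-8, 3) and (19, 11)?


Midpoint = ((-8+19)/2, (3+11)/2) = (5.5, 7)

(5.5, 7)


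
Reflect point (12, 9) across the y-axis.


Reflection across y-axis: (x, y) -> (-x, y)
(12, 9) -> (-12, 9)

(-12, 9)


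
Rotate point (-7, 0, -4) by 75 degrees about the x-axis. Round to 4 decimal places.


x' = -7
y' = 0*cos(75) - -4*sin(75) = 3.8637
z' = 0*sin(75) + -4*cos(75) = -1.0353

(-7, 3.8637, -1.0353)


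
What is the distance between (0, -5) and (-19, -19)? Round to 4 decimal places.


d = sqrt((-19-0)^2 + (-19--5)^2) = 23.6008

23.6008


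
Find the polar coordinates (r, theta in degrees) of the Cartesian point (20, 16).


r = sqrt(20^2 + 16^2) = 25.6125
theta = atan2(16, 20) = 38.6598 degrees

r = 25.6125, theta = 38.6598 degrees


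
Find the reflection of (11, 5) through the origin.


Reflection through origin: (x, y) -> (-x, -y)
(11, 5) -> (-11, -5)

(-11, -5)


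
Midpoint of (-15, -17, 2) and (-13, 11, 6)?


Midpoint = ((-15+-13)/2, (-17+11)/2, (2+6)/2) = (-14, -3, 4)

(-14, -3, 4)


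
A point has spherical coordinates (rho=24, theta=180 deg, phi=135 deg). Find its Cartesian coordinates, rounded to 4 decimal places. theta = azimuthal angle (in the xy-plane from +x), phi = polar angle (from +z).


x = 24 * sin(135) * cos(180) = -16.9706
y = 24 * sin(135) * sin(180) = 0
z = 24 * cos(135) = -16.9706

(-16.9706, 0, -16.9706)


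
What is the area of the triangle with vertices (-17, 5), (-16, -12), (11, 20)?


Area = |x1(y2-y3) + x2(y3-y1) + x3(y1-y2)| / 2
= |-17*(-12-20) + -16*(20-5) + 11*(5--12)| / 2
= 245.5

245.5


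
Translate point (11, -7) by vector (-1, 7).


Translation: (x+dx, y+dy) = (11+-1, -7+7) = (10, 0)

(10, 0)


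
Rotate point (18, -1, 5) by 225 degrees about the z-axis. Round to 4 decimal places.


x' = 18*cos(225) - -1*sin(225) = -13.435
y' = 18*sin(225) + -1*cos(225) = -12.0208
z' = 5

(-13.435, -12.0208, 5)


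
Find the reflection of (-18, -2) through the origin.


Reflection through origin: (x, y) -> (-x, -y)
(-18, -2) -> (18, 2)

(18, 2)


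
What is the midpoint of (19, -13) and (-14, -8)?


Midpoint = ((19+-14)/2, (-13+-8)/2) = (2.5, -10.5)

(2.5, -10.5)


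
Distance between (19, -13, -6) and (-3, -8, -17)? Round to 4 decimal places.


d = sqrt((-3-19)^2 + (-8--13)^2 + (-17--6)^2) = 25.0998

25.0998


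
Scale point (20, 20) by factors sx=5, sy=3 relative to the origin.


Scaling: (x*sx, y*sy) = (20*5, 20*3) = (100, 60)

(100, 60)


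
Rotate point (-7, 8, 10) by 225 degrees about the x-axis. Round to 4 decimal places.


x' = -7
y' = 8*cos(225) - 10*sin(225) = 1.4142
z' = 8*sin(225) + 10*cos(225) = -12.7279

(-7, 1.4142, -12.7279)


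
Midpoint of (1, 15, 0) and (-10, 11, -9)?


Midpoint = ((1+-10)/2, (15+11)/2, (0+-9)/2) = (-4.5, 13, -4.5)

(-4.5, 13, -4.5)


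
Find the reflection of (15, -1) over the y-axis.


Reflection across y-axis: (x, y) -> (-x, y)
(15, -1) -> (-15, -1)

(-15, -1)


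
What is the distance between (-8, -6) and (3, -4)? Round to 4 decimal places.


d = sqrt((3--8)^2 + (-4--6)^2) = 11.1803

11.1803


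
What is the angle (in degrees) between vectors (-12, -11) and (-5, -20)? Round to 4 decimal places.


dot = -12*-5 + -11*-20 = 280
|u| = 16.2788, |v| = 20.6155
cos(angle) = 0.8343
angle = 33.4533 degrees

33.4533 degrees


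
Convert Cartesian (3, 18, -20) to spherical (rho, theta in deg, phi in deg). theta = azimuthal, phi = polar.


rho = sqrt(3^2 + 18^2 + (-20)^2) = 27.074
theta = atan2(18, 3) = 80.5377 deg
phi = acos(-20/27.074) = 137.6222 deg

rho = 27.074, theta = 80.5377 deg, phi = 137.6222 deg


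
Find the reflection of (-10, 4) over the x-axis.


Reflection across x-axis: (x, y) -> (x, -y)
(-10, 4) -> (-10, -4)

(-10, -4)


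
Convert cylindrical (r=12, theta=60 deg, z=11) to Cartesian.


x = 12 * cos(60) = 6
y = 12 * sin(60) = 10.3923
z = 11

(6, 10.3923, 11)


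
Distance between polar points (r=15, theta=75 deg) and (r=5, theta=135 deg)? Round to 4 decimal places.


d = sqrt(r1^2 + r2^2 - 2*r1*r2*cos(t2-t1))
d = sqrt(15^2 + 5^2 - 2*15*5*cos(135-75)) = 13.2288

13.2288


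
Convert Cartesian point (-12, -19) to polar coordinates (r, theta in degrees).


r = sqrt((-12)^2 + (-19)^2) = 22.4722
theta = atan2(-19, -12) = 237.7244 degrees

r = 22.4722, theta = 237.7244 degrees


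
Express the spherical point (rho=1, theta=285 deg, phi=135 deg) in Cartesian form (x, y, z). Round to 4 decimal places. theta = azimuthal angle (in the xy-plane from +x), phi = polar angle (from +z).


x = 1 * sin(135) * cos(285) = 0.183
y = 1 * sin(135) * sin(285) = -0.683
z = 1 * cos(135) = -0.7071

(0.183, -0.683, -0.7071)


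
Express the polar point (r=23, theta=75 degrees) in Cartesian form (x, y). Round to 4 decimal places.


x = 23 * cos(75) = 5.9528
y = 23 * sin(75) = 22.2163

(5.9528, 22.2163)


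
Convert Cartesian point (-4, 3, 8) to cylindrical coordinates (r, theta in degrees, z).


r = sqrt((-4)^2 + 3^2) = 5
theta = atan2(3, -4) = 143.1301 deg
z = 8

r = 5, theta = 143.1301 deg, z = 8


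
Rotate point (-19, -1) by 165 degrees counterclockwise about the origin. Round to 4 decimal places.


x' = -19*cos(165) - -1*sin(165) = 18.6114
y' = -19*sin(165) + -1*cos(165) = -3.9516

(18.6114, -3.9516)


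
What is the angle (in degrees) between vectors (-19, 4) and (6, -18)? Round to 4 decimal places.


dot = -19*6 + 4*-18 = -186
|u| = 19.4165, |v| = 18.9737
cos(angle) = -0.5049
angle = 120.3236 degrees

120.3236 degrees


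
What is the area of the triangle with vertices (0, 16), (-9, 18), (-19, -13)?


Area = |x1(y2-y3) + x2(y3-y1) + x3(y1-y2)| / 2
= |0*(18--13) + -9*(-13-16) + -19*(16-18)| / 2
= 149.5

149.5


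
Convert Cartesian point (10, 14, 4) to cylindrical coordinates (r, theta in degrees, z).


r = sqrt(10^2 + 14^2) = 17.2047
theta = atan2(14, 10) = 54.4623 deg
z = 4

r = 17.2047, theta = 54.4623 deg, z = 4


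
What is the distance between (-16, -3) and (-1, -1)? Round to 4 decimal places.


d = sqrt((-1--16)^2 + (-1--3)^2) = 15.1327

15.1327


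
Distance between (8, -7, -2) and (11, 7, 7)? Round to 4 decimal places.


d = sqrt((11-8)^2 + (7--7)^2 + (7--2)^2) = 16.9115

16.9115


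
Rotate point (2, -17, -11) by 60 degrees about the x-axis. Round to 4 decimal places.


x' = 2
y' = -17*cos(60) - -11*sin(60) = 1.0263
z' = -17*sin(60) + -11*cos(60) = -20.2224

(2, 1.0263, -20.2224)


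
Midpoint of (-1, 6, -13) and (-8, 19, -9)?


Midpoint = ((-1+-8)/2, (6+19)/2, (-13+-9)/2) = (-4.5, 12.5, -11)

(-4.5, 12.5, -11)


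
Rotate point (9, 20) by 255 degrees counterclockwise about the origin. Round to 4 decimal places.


x' = 9*cos(255) - 20*sin(255) = 16.9891
y' = 9*sin(255) + 20*cos(255) = -13.8697

(16.9891, -13.8697)


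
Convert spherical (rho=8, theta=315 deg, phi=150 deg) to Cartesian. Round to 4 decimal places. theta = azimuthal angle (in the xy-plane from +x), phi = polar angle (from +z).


x = 8 * sin(150) * cos(315) = 2.8284
y = 8 * sin(150) * sin(315) = -2.8284
z = 8 * cos(150) = -6.9282

(2.8284, -2.8284, -6.9282)


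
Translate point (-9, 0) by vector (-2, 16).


Translation: (x+dx, y+dy) = (-9+-2, 0+16) = (-11, 16)

(-11, 16)


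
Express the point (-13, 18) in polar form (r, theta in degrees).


r = sqrt((-13)^2 + 18^2) = 22.2036
theta = atan2(18, -13) = 125.8377 degrees

r = 22.2036, theta = 125.8377 degrees


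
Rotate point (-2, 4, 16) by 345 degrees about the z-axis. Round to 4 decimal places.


x' = -2*cos(345) - 4*sin(345) = -0.8966
y' = -2*sin(345) + 4*cos(345) = 4.3813
z' = 16

(-0.8966, 4.3813, 16)


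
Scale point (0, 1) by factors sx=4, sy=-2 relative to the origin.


Scaling: (x*sx, y*sy) = (0*4, 1*-2) = (0, -2)

(0, -2)


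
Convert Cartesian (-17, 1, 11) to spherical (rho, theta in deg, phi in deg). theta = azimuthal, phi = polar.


rho = sqrt((-17)^2 + 1^2 + 11^2) = 20.2731
theta = atan2(1, -17) = 176.6335 deg
phi = acos(11/20.2731) = 57.1399 deg

rho = 20.2731, theta = 176.6335 deg, phi = 57.1399 deg


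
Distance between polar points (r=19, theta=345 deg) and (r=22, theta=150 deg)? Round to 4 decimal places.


d = sqrt(r1^2 + r2^2 - 2*r1*r2*cos(t2-t1))
d = sqrt(19^2 + 22^2 - 2*19*22*cos(150-345)) = 40.6511

40.6511


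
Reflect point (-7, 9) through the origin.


Reflection through origin: (x, y) -> (-x, -y)
(-7, 9) -> (7, -9)

(7, -9)


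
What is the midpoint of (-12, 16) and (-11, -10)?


Midpoint = ((-12+-11)/2, (16+-10)/2) = (-11.5, 3)

(-11.5, 3)


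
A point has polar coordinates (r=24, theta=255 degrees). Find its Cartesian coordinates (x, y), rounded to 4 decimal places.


x = 24 * cos(255) = -6.2117
y = 24 * sin(255) = -23.1822

(-6.2117, -23.1822)


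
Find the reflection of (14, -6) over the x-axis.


Reflection across x-axis: (x, y) -> (x, -y)
(14, -6) -> (14, 6)

(14, 6)


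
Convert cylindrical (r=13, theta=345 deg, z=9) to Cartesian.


x = 13 * cos(345) = 12.557
y = 13 * sin(345) = -3.3646
z = 9

(12.557, -3.3646, 9)


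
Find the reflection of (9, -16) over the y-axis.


Reflection across y-axis: (x, y) -> (-x, y)
(9, -16) -> (-9, -16)

(-9, -16)


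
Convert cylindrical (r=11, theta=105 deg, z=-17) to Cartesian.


x = 11 * cos(105) = -2.847
y = 11 * sin(105) = 10.6252
z = -17

(-2.847, 10.6252, -17)


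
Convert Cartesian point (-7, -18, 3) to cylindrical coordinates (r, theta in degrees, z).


r = sqrt((-7)^2 + (-18)^2) = 19.3132
theta = atan2(-18, -7) = 248.7495 deg
z = 3

r = 19.3132, theta = 248.7495 deg, z = 3


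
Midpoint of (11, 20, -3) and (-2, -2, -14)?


Midpoint = ((11+-2)/2, (20+-2)/2, (-3+-14)/2) = (4.5, 9, -8.5)

(4.5, 9, -8.5)


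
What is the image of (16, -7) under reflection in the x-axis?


Reflection across x-axis: (x, y) -> (x, -y)
(16, -7) -> (16, 7)

(16, 7)


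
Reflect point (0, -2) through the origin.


Reflection through origin: (x, y) -> (-x, -y)
(0, -2) -> (0, 2)

(0, 2)


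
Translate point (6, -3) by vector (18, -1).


Translation: (x+dx, y+dy) = (6+18, -3+-1) = (24, -4)

(24, -4)


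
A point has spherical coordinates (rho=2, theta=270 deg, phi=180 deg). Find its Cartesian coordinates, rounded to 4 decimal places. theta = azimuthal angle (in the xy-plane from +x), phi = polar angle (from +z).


x = 2 * sin(180) * cos(270) = 0
y = 2 * sin(180) * sin(270) = 0
z = 2 * cos(180) = -2

(0, 0, -2)


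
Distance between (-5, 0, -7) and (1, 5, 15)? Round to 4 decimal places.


d = sqrt((1--5)^2 + (5-0)^2 + (15--7)^2) = 23.3452

23.3452


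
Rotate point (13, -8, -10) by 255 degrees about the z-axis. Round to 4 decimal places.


x' = 13*cos(255) - -8*sin(255) = -11.0921
y' = 13*sin(255) + -8*cos(255) = -10.4865
z' = -10

(-11.0921, -10.4865, -10)


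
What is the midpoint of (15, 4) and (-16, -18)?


Midpoint = ((15+-16)/2, (4+-18)/2) = (-0.5, -7)

(-0.5, -7)


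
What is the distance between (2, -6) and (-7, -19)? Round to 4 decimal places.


d = sqrt((-7-2)^2 + (-19--6)^2) = 15.8114

15.8114


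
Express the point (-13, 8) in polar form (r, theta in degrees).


r = sqrt((-13)^2 + 8^2) = 15.2643
theta = atan2(8, -13) = 148.3925 degrees

r = 15.2643, theta = 148.3925 degrees


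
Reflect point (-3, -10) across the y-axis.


Reflection across y-axis: (x, y) -> (-x, y)
(-3, -10) -> (3, -10)

(3, -10)


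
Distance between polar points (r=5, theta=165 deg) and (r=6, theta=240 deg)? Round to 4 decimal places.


d = sqrt(r1^2 + r2^2 - 2*r1*r2*cos(t2-t1))
d = sqrt(5^2 + 6^2 - 2*5*6*cos(240-165)) = 6.7432

6.7432


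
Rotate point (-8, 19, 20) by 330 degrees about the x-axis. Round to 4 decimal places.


x' = -8
y' = 19*cos(330) - 20*sin(330) = 26.4545
z' = 19*sin(330) + 20*cos(330) = 7.8205

(-8, 26.4545, 7.8205)


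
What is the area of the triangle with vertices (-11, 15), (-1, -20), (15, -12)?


Area = |x1(y2-y3) + x2(y3-y1) + x3(y1-y2)| / 2
= |-11*(-20--12) + -1*(-12-15) + 15*(15--20)| / 2
= 320

320


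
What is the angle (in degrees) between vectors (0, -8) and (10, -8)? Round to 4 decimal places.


dot = 0*10 + -8*-8 = 64
|u| = 8, |v| = 12.8062
cos(angle) = 0.6247
angle = 51.3402 degrees

51.3402 degrees


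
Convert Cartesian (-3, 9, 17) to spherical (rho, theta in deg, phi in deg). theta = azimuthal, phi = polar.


rho = sqrt((-3)^2 + 9^2 + 17^2) = 19.4679
theta = atan2(9, -3) = 108.4349 deg
phi = acos(17/19.4679) = 29.1637 deg

rho = 19.4679, theta = 108.4349 deg, phi = 29.1637 deg


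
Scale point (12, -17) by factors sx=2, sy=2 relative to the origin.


Scaling: (x*sx, y*sy) = (12*2, -17*2) = (24, -34)

(24, -34)


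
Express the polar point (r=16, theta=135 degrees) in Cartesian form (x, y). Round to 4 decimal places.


x = 16 * cos(135) = -11.3137
y = 16 * sin(135) = 11.3137

(-11.3137, 11.3137)


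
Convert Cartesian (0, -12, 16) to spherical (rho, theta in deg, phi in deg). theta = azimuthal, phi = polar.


rho = sqrt(0^2 + (-12)^2 + 16^2) = 20
theta = atan2(-12, 0) = 270 deg
phi = acos(16/20) = 36.8699 deg

rho = 20, theta = 270 deg, phi = 36.8699 deg


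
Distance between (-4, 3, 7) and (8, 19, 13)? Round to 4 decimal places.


d = sqrt((8--4)^2 + (19-3)^2 + (13-7)^2) = 20.8806

20.8806


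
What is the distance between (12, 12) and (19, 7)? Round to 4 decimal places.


d = sqrt((19-12)^2 + (7-12)^2) = 8.6023

8.6023


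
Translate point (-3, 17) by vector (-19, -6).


Translation: (x+dx, y+dy) = (-3+-19, 17+-6) = (-22, 11)

(-22, 11)


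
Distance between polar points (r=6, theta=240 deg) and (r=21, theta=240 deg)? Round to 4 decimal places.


d = sqrt(r1^2 + r2^2 - 2*r1*r2*cos(t2-t1))
d = sqrt(6^2 + 21^2 - 2*6*21*cos(240-240)) = 15

15


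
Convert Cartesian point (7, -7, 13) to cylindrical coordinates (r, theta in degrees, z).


r = sqrt(7^2 + (-7)^2) = 9.8995
theta = atan2(-7, 7) = 315 deg
z = 13

r = 9.8995, theta = 315 deg, z = 13


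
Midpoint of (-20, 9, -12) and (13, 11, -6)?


Midpoint = ((-20+13)/2, (9+11)/2, (-12+-6)/2) = (-3.5, 10, -9)

(-3.5, 10, -9)


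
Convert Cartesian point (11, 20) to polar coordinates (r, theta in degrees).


r = sqrt(11^2 + 20^2) = 22.8254
theta = atan2(20, 11) = 61.1892 degrees

r = 22.8254, theta = 61.1892 degrees


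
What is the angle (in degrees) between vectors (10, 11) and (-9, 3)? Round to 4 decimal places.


dot = 10*-9 + 11*3 = -57
|u| = 14.8661, |v| = 9.4868
cos(angle) = -0.4042
angle = 113.8387 degrees

113.8387 degrees


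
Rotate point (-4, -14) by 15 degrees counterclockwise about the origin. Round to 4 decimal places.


x' = -4*cos(15) - -14*sin(15) = -0.2402
y' = -4*sin(15) + -14*cos(15) = -14.5582

(-0.2402, -14.5582)


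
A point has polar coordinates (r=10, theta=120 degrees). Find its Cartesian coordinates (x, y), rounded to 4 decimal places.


x = 10 * cos(120) = -5
y = 10 * sin(120) = 8.6603

(-5, 8.6603)


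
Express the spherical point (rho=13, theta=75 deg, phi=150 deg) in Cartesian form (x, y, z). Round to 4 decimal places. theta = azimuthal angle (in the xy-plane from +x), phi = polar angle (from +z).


x = 13 * sin(150) * cos(75) = 1.6823
y = 13 * sin(150) * sin(75) = 6.2785
z = 13 * cos(150) = -11.2583

(1.6823, 6.2785, -11.2583)


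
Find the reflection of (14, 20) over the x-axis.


Reflection across x-axis: (x, y) -> (x, -y)
(14, 20) -> (14, -20)

(14, -20)


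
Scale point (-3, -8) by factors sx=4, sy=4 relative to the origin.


Scaling: (x*sx, y*sy) = (-3*4, -8*4) = (-12, -32)

(-12, -32)


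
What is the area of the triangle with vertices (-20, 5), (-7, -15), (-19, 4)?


Area = |x1(y2-y3) + x2(y3-y1) + x3(y1-y2)| / 2
= |-20*(-15-4) + -7*(4-5) + -19*(5--15)| / 2
= 3.5

3.5


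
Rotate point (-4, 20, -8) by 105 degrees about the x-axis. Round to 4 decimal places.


x' = -4
y' = 20*cos(105) - -8*sin(105) = 2.551
z' = 20*sin(105) + -8*cos(105) = 21.3891

(-4, 2.551, 21.3891)


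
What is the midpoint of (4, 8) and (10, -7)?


Midpoint = ((4+10)/2, (8+-7)/2) = (7, 0.5)

(7, 0.5)


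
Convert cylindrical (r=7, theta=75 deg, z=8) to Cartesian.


x = 7 * cos(75) = 1.8117
y = 7 * sin(75) = 6.7615
z = 8

(1.8117, 6.7615, 8)


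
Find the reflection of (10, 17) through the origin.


Reflection through origin: (x, y) -> (-x, -y)
(10, 17) -> (-10, -17)

(-10, -17)


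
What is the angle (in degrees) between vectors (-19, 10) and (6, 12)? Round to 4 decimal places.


dot = -19*6 + 10*12 = 6
|u| = 21.4709, |v| = 13.4164
cos(angle) = 0.0208
angle = 88.8065 degrees

88.8065 degrees


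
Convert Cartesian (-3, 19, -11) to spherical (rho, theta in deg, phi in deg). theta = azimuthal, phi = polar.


rho = sqrt((-3)^2 + 19^2 + (-11)^2) = 22.1585
theta = atan2(19, -3) = 98.9726 deg
phi = acos(-11/22.1585) = 119.7636 deg

rho = 22.1585, theta = 98.9726 deg, phi = 119.7636 deg


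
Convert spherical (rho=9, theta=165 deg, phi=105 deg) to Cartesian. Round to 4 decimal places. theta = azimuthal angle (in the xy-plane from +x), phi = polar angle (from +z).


x = 9 * sin(105) * cos(165) = -8.3971
y = 9 * sin(105) * sin(165) = 2.25
z = 9 * cos(105) = -2.3294

(-8.3971, 2.25, -2.3294)


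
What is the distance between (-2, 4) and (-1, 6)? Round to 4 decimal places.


d = sqrt((-1--2)^2 + (6-4)^2) = 2.2361

2.2361


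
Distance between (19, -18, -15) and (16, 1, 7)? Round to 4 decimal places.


d = sqrt((16-19)^2 + (1--18)^2 + (7--15)^2) = 29.2233

29.2233


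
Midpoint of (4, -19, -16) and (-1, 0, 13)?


Midpoint = ((4+-1)/2, (-19+0)/2, (-16+13)/2) = (1.5, -9.5, -1.5)

(1.5, -9.5, -1.5)


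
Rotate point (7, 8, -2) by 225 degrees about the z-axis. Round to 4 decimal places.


x' = 7*cos(225) - 8*sin(225) = 0.7071
y' = 7*sin(225) + 8*cos(225) = -10.6066
z' = -2

(0.7071, -10.6066, -2)


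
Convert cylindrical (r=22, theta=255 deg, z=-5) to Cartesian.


x = 22 * cos(255) = -5.694
y = 22 * sin(255) = -21.2504
z = -5

(-5.694, -21.2504, -5)


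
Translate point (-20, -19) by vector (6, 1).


Translation: (x+dx, y+dy) = (-20+6, -19+1) = (-14, -18)

(-14, -18)


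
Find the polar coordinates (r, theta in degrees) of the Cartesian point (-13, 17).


r = sqrt((-13)^2 + 17^2) = 21.4009
theta = atan2(17, -13) = 127.4054 degrees

r = 21.4009, theta = 127.4054 degrees


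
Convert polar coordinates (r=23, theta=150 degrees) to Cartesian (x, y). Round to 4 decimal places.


x = 23 * cos(150) = -19.9186
y = 23 * sin(150) = 11.5

(-19.9186, 11.5)


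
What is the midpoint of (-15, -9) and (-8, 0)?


Midpoint = ((-15+-8)/2, (-9+0)/2) = (-11.5, -4.5)

(-11.5, -4.5)


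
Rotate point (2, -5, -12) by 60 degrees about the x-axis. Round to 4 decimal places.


x' = 2
y' = -5*cos(60) - -12*sin(60) = 7.8923
z' = -5*sin(60) + -12*cos(60) = -10.3301

(2, 7.8923, -10.3301)


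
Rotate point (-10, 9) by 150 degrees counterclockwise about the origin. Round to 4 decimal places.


x' = -10*cos(150) - 9*sin(150) = 4.1603
y' = -10*sin(150) + 9*cos(150) = -12.7942

(4.1603, -12.7942)


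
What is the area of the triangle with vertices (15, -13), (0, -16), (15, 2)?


Area = |x1(y2-y3) + x2(y3-y1) + x3(y1-y2)| / 2
= |15*(-16-2) + 0*(2--13) + 15*(-13--16)| / 2
= 112.5

112.5


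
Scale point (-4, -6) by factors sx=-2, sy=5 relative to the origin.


Scaling: (x*sx, y*sy) = (-4*-2, -6*5) = (8, -30)

(8, -30)


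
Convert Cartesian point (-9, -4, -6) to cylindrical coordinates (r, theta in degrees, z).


r = sqrt((-9)^2 + (-4)^2) = 9.8489
theta = atan2(-4, -9) = 203.9625 deg
z = -6

r = 9.8489, theta = 203.9625 deg, z = -6


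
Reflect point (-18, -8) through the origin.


Reflection through origin: (x, y) -> (-x, -y)
(-18, -8) -> (18, 8)

(18, 8)


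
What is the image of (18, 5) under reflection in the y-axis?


Reflection across y-axis: (x, y) -> (-x, y)
(18, 5) -> (-18, 5)

(-18, 5)


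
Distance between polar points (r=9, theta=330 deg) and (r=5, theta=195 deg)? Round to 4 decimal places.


d = sqrt(r1^2 + r2^2 - 2*r1*r2*cos(t2-t1))
d = sqrt(9^2 + 5^2 - 2*9*5*cos(195-330)) = 13.0246

13.0246


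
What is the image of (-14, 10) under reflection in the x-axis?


Reflection across x-axis: (x, y) -> (x, -y)
(-14, 10) -> (-14, -10)

(-14, -10)


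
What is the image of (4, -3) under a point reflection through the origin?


Reflection through origin: (x, y) -> (-x, -y)
(4, -3) -> (-4, 3)

(-4, 3)


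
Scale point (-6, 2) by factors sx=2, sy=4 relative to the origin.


Scaling: (x*sx, y*sy) = (-6*2, 2*4) = (-12, 8)

(-12, 8)


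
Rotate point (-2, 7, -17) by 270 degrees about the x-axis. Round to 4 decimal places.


x' = -2
y' = 7*cos(270) - -17*sin(270) = -17
z' = 7*sin(270) + -17*cos(270) = -7

(-2, -17, -7)


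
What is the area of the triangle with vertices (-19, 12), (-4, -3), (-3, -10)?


Area = |x1(y2-y3) + x2(y3-y1) + x3(y1-y2)| / 2
= |-19*(-3--10) + -4*(-10-12) + -3*(12--3)| / 2
= 45

45


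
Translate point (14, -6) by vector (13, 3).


Translation: (x+dx, y+dy) = (14+13, -6+3) = (27, -3)

(27, -3)


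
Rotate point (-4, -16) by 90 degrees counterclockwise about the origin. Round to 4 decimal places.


x' = -4*cos(90) - -16*sin(90) = 16
y' = -4*sin(90) + -16*cos(90) = -4

(16, -4)


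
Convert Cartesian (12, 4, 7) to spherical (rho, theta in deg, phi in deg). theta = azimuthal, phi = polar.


rho = sqrt(12^2 + 4^2 + 7^2) = 14.4568
theta = atan2(4, 12) = 18.4349 deg
phi = acos(7/14.4568) = 61.0399 deg

rho = 14.4568, theta = 18.4349 deg, phi = 61.0399 deg


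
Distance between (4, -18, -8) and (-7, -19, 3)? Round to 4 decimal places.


d = sqrt((-7-4)^2 + (-19--18)^2 + (3--8)^2) = 15.5885

15.5885


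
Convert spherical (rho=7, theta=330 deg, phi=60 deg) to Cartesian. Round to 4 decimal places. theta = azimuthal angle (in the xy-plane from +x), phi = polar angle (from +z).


x = 7 * sin(60) * cos(330) = 5.25
y = 7 * sin(60) * sin(330) = -3.0311
z = 7 * cos(60) = 3.5

(5.25, -3.0311, 3.5)


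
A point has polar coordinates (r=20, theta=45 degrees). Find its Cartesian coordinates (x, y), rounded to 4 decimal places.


x = 20 * cos(45) = 14.1421
y = 20 * sin(45) = 14.1421

(14.1421, 14.1421)


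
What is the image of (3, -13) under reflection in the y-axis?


Reflection across y-axis: (x, y) -> (-x, y)
(3, -13) -> (-3, -13)

(-3, -13)


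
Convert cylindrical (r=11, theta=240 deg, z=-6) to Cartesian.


x = 11 * cos(240) = -5.5
y = 11 * sin(240) = -9.5263
z = -6

(-5.5, -9.5263, -6)


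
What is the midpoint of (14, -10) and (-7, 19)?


Midpoint = ((14+-7)/2, (-10+19)/2) = (3.5, 4.5)

(3.5, 4.5)


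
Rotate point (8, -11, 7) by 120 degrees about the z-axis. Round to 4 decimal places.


x' = 8*cos(120) - -11*sin(120) = 5.5263
y' = 8*sin(120) + -11*cos(120) = 12.4282
z' = 7

(5.5263, 12.4282, 7)


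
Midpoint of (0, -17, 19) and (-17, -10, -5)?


Midpoint = ((0+-17)/2, (-17+-10)/2, (19+-5)/2) = (-8.5, -13.5, 7)

(-8.5, -13.5, 7)


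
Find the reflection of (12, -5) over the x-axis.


Reflection across x-axis: (x, y) -> (x, -y)
(12, -5) -> (12, 5)

(12, 5)


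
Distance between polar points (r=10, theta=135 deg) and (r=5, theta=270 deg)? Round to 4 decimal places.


d = sqrt(r1^2 + r2^2 - 2*r1*r2*cos(t2-t1))
d = sqrt(10^2 + 5^2 - 2*10*5*cos(270-135)) = 13.9897

13.9897


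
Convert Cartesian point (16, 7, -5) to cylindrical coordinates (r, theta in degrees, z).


r = sqrt(16^2 + 7^2) = 17.4642
theta = atan2(7, 16) = 23.6294 deg
z = -5

r = 17.4642, theta = 23.6294 deg, z = -5


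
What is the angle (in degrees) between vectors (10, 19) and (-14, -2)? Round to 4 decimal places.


dot = 10*-14 + 19*-2 = -178
|u| = 21.4709, |v| = 14.1421
cos(angle) = -0.5862
angle = 125.8886 degrees

125.8886 degrees


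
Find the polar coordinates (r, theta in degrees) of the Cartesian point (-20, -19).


r = sqrt((-20)^2 + (-19)^2) = 27.5862
theta = atan2(-19, -20) = 223.5312 degrees

r = 27.5862, theta = 223.5312 degrees


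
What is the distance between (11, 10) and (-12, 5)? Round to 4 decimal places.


d = sqrt((-12-11)^2 + (5-10)^2) = 23.5372

23.5372


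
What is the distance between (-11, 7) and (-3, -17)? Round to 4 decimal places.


d = sqrt((-3--11)^2 + (-17-7)^2) = 25.2982

25.2982


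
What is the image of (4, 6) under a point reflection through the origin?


Reflection through origin: (x, y) -> (-x, -y)
(4, 6) -> (-4, -6)

(-4, -6)


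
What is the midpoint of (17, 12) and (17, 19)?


Midpoint = ((17+17)/2, (12+19)/2) = (17, 15.5)

(17, 15.5)


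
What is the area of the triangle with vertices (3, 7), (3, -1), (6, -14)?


Area = |x1(y2-y3) + x2(y3-y1) + x3(y1-y2)| / 2
= |3*(-1--14) + 3*(-14-7) + 6*(7--1)| / 2
= 12

12


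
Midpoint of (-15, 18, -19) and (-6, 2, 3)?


Midpoint = ((-15+-6)/2, (18+2)/2, (-19+3)/2) = (-10.5, 10, -8)

(-10.5, 10, -8)


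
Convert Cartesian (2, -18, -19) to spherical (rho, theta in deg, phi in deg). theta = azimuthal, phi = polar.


rho = sqrt(2^2 + (-18)^2 + (-19)^2) = 26.2488
theta = atan2(-18, 2) = 276.3402 deg
phi = acos(-19/26.2488) = 136.3726 deg

rho = 26.2488, theta = 276.3402 deg, phi = 136.3726 deg


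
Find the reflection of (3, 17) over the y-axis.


Reflection across y-axis: (x, y) -> (-x, y)
(3, 17) -> (-3, 17)

(-3, 17)


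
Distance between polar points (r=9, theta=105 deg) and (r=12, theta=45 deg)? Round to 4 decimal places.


d = sqrt(r1^2 + r2^2 - 2*r1*r2*cos(t2-t1))
d = sqrt(9^2 + 12^2 - 2*9*12*cos(45-105)) = 10.8167

10.8167


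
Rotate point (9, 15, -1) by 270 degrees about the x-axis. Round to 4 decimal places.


x' = 9
y' = 15*cos(270) - -1*sin(270) = -1
z' = 15*sin(270) + -1*cos(270) = -15

(9, -1, -15)


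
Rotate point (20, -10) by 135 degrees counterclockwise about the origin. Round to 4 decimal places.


x' = 20*cos(135) - -10*sin(135) = -7.0711
y' = 20*sin(135) + -10*cos(135) = 21.2132

(-7.0711, 21.2132)


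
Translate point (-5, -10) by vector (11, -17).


Translation: (x+dx, y+dy) = (-5+11, -10+-17) = (6, -27)

(6, -27)


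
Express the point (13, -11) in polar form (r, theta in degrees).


r = sqrt(13^2 + (-11)^2) = 17.0294
theta = atan2(-11, 13) = 319.7636 degrees

r = 17.0294, theta = 319.7636 degrees


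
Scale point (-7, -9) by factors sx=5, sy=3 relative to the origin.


Scaling: (x*sx, y*sy) = (-7*5, -9*3) = (-35, -27)

(-35, -27)


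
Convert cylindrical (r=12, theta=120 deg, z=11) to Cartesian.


x = 12 * cos(120) = -6
y = 12 * sin(120) = 10.3923
z = 11

(-6, 10.3923, 11)


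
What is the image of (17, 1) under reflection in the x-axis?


Reflection across x-axis: (x, y) -> (x, -y)
(17, 1) -> (17, -1)

(17, -1)


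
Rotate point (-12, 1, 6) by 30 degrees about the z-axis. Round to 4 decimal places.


x' = -12*cos(30) - 1*sin(30) = -10.8923
y' = -12*sin(30) + 1*cos(30) = -5.134
z' = 6

(-10.8923, -5.134, 6)


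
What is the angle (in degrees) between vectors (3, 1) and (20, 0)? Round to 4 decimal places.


dot = 3*20 + 1*0 = 60
|u| = 3.1623, |v| = 20
cos(angle) = 0.9487
angle = 18.4349 degrees

18.4349 degrees


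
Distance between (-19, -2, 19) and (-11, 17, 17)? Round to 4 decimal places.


d = sqrt((-11--19)^2 + (17--2)^2 + (17-19)^2) = 20.7123

20.7123


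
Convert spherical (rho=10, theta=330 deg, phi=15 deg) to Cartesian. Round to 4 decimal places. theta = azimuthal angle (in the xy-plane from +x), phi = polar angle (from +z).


x = 10 * sin(15) * cos(330) = 2.2414
y = 10 * sin(15) * sin(330) = -1.2941
z = 10 * cos(15) = 9.6593

(2.2414, -1.2941, 9.6593)


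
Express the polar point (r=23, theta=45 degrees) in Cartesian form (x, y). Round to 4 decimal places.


x = 23 * cos(45) = 16.2635
y = 23 * sin(45) = 16.2635

(16.2635, 16.2635)


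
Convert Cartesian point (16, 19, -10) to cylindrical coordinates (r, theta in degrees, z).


r = sqrt(16^2 + 19^2) = 24.8395
theta = atan2(19, 16) = 49.8991 deg
z = -10

r = 24.8395, theta = 49.8991 deg, z = -10


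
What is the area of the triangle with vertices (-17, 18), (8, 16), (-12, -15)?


Area = |x1(y2-y3) + x2(y3-y1) + x3(y1-y2)| / 2
= |-17*(16--15) + 8*(-15-18) + -12*(18-16)| / 2
= 407.5

407.5


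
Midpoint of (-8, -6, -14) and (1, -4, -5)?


Midpoint = ((-8+1)/2, (-6+-4)/2, (-14+-5)/2) = (-3.5, -5, -9.5)

(-3.5, -5, -9.5)


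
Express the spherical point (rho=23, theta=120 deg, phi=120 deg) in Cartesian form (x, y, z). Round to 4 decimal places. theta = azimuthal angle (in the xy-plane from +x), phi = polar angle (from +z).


x = 23 * sin(120) * cos(120) = -9.9593
y = 23 * sin(120) * sin(120) = 17.25
z = 23 * cos(120) = -11.5

(-9.9593, 17.25, -11.5)


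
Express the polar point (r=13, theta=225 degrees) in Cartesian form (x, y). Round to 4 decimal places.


x = 13 * cos(225) = -9.1924
y = 13 * sin(225) = -9.1924

(-9.1924, -9.1924)


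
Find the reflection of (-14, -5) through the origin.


Reflection through origin: (x, y) -> (-x, -y)
(-14, -5) -> (14, 5)

(14, 5)


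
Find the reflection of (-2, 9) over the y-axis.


Reflection across y-axis: (x, y) -> (-x, y)
(-2, 9) -> (2, 9)

(2, 9)


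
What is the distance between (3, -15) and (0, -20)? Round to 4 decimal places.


d = sqrt((0-3)^2 + (-20--15)^2) = 5.831

5.831


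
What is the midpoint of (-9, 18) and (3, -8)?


Midpoint = ((-9+3)/2, (18+-8)/2) = (-3, 5)

(-3, 5)


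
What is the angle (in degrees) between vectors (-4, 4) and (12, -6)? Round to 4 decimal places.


dot = -4*12 + 4*-6 = -72
|u| = 5.6569, |v| = 13.4164
cos(angle) = -0.9487
angle = 161.5651 degrees

161.5651 degrees


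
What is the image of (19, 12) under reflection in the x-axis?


Reflection across x-axis: (x, y) -> (x, -y)
(19, 12) -> (19, -12)

(19, -12)


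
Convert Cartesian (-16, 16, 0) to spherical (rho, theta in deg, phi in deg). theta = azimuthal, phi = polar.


rho = sqrt((-16)^2 + 16^2 + 0^2) = 22.6274
theta = atan2(16, -16) = 135 deg
phi = acos(0/22.6274) = 90 deg

rho = 22.6274, theta = 135 deg, phi = 90 deg


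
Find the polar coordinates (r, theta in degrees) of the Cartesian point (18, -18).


r = sqrt(18^2 + (-18)^2) = 25.4558
theta = atan2(-18, 18) = 315 degrees

r = 25.4558, theta = 315 degrees


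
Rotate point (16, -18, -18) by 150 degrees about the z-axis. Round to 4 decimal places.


x' = 16*cos(150) - -18*sin(150) = -4.8564
y' = 16*sin(150) + -18*cos(150) = 23.5885
z' = -18

(-4.8564, 23.5885, -18)


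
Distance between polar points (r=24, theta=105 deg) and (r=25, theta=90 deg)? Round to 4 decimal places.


d = sqrt(r1^2 + r2^2 - 2*r1*r2*cos(t2-t1))
d = sqrt(24^2 + 25^2 - 2*24*25*cos(90-105)) = 6.4722

6.4722


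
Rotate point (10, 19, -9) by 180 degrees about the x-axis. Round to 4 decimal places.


x' = 10
y' = 19*cos(180) - -9*sin(180) = -19
z' = 19*sin(180) + -9*cos(180) = 9

(10, -19, 9)


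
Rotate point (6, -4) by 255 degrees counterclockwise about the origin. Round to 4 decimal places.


x' = 6*cos(255) - -4*sin(255) = -5.4166
y' = 6*sin(255) + -4*cos(255) = -4.7603

(-5.4166, -4.7603)


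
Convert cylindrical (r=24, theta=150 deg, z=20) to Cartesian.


x = 24 * cos(150) = -20.7846
y = 24 * sin(150) = 12
z = 20

(-20.7846, 12, 20)


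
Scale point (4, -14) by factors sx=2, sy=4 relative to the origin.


Scaling: (x*sx, y*sy) = (4*2, -14*4) = (8, -56)

(8, -56)


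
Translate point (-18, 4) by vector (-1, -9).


Translation: (x+dx, y+dy) = (-18+-1, 4+-9) = (-19, -5)

(-19, -5)


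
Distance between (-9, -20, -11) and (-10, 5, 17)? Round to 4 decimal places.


d = sqrt((-10--9)^2 + (5--20)^2 + (17--11)^2) = 37.55

37.55


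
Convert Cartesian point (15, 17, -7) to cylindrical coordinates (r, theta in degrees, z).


r = sqrt(15^2 + 17^2) = 22.6716
theta = atan2(17, 15) = 48.5763 deg
z = -7

r = 22.6716, theta = 48.5763 deg, z = -7


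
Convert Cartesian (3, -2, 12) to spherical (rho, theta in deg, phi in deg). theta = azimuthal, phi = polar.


rho = sqrt(3^2 + (-2)^2 + 12^2) = 12.53
theta = atan2(-2, 3) = 326.3099 deg
phi = acos(12/12.53) = 16.7236 deg

rho = 12.53, theta = 326.3099 deg, phi = 16.7236 deg


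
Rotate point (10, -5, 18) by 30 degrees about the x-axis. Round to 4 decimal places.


x' = 10
y' = -5*cos(30) - 18*sin(30) = -13.3301
z' = -5*sin(30) + 18*cos(30) = 13.0885

(10, -13.3301, 13.0885)


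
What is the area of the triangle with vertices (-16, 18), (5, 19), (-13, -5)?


Area = |x1(y2-y3) + x2(y3-y1) + x3(y1-y2)| / 2
= |-16*(19--5) + 5*(-5-18) + -13*(18-19)| / 2
= 243

243


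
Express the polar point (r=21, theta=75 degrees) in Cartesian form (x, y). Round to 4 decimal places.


x = 21 * cos(75) = 5.4352
y = 21 * sin(75) = 20.2844

(5.4352, 20.2844)


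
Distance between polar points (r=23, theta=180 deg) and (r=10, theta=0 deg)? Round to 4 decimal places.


d = sqrt(r1^2 + r2^2 - 2*r1*r2*cos(t2-t1))
d = sqrt(23^2 + 10^2 - 2*23*10*cos(0-180)) = 33

33


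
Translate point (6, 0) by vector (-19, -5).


Translation: (x+dx, y+dy) = (6+-19, 0+-5) = (-13, -5)

(-13, -5)


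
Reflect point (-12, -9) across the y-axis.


Reflection across y-axis: (x, y) -> (-x, y)
(-12, -9) -> (12, -9)

(12, -9)


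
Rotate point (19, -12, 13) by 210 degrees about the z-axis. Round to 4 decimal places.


x' = 19*cos(210) - -12*sin(210) = -22.4545
y' = 19*sin(210) + -12*cos(210) = 0.8923
z' = 13

(-22.4545, 0.8923, 13)


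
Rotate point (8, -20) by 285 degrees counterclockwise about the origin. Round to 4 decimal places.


x' = 8*cos(285) - -20*sin(285) = -17.248
y' = 8*sin(285) + -20*cos(285) = -12.9038

(-17.248, -12.9038)


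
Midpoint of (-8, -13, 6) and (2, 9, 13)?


Midpoint = ((-8+2)/2, (-13+9)/2, (6+13)/2) = (-3, -2, 9.5)

(-3, -2, 9.5)


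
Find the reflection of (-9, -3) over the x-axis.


Reflection across x-axis: (x, y) -> (x, -y)
(-9, -3) -> (-9, 3)

(-9, 3)


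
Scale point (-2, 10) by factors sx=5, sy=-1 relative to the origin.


Scaling: (x*sx, y*sy) = (-2*5, 10*-1) = (-10, -10)

(-10, -10)


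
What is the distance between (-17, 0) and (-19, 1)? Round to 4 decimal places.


d = sqrt((-19--17)^2 + (1-0)^2) = 2.2361

2.2361


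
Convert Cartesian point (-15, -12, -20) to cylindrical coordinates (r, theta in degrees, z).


r = sqrt((-15)^2 + (-12)^2) = 19.2094
theta = atan2(-12, -15) = 218.6598 deg
z = -20

r = 19.2094, theta = 218.6598 deg, z = -20


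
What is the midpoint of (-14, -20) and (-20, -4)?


Midpoint = ((-14+-20)/2, (-20+-4)/2) = (-17, -12)

(-17, -12)


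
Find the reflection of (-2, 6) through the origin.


Reflection through origin: (x, y) -> (-x, -y)
(-2, 6) -> (2, -6)

(2, -6)


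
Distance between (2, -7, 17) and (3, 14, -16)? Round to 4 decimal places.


d = sqrt((3-2)^2 + (14--7)^2 + (-16-17)^2) = 39.128

39.128


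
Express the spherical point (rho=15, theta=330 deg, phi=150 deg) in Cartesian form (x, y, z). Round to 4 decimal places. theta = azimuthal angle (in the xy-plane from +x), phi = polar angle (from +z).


x = 15 * sin(150) * cos(330) = 6.4952
y = 15 * sin(150) * sin(330) = -3.75
z = 15 * cos(150) = -12.9904

(6.4952, -3.75, -12.9904)


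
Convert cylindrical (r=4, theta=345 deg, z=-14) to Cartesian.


x = 4 * cos(345) = 3.8637
y = 4 * sin(345) = -1.0353
z = -14

(3.8637, -1.0353, -14)


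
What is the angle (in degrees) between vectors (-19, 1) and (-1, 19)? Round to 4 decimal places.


dot = -19*-1 + 1*19 = 38
|u| = 19.0263, |v| = 19.0263
cos(angle) = 0.105
angle = 83.9744 degrees

83.9744 degrees


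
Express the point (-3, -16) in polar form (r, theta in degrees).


r = sqrt((-3)^2 + (-16)^2) = 16.2788
theta = atan2(-16, -3) = 259.3803 degrees

r = 16.2788, theta = 259.3803 degrees


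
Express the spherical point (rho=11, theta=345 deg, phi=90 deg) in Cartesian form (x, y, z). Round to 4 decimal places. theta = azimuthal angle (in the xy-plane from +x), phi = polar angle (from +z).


x = 11 * sin(90) * cos(345) = 10.6252
y = 11 * sin(90) * sin(345) = -2.847
z = 11 * cos(90) = 0

(10.6252, -2.847, 0)


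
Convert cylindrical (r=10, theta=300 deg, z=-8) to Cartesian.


x = 10 * cos(300) = 5
y = 10 * sin(300) = -8.6603
z = -8

(5, -8.6603, -8)


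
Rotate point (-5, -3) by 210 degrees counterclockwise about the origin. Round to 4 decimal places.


x' = -5*cos(210) - -3*sin(210) = 2.8301
y' = -5*sin(210) + -3*cos(210) = 5.0981

(2.8301, 5.0981)


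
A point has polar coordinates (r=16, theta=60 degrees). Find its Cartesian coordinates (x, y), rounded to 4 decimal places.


x = 16 * cos(60) = 8
y = 16 * sin(60) = 13.8564

(8, 13.8564)


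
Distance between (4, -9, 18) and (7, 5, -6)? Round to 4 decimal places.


d = sqrt((7-4)^2 + (5--9)^2 + (-6-18)^2) = 27.9464

27.9464


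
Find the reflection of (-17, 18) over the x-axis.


Reflection across x-axis: (x, y) -> (x, -y)
(-17, 18) -> (-17, -18)

(-17, -18)
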